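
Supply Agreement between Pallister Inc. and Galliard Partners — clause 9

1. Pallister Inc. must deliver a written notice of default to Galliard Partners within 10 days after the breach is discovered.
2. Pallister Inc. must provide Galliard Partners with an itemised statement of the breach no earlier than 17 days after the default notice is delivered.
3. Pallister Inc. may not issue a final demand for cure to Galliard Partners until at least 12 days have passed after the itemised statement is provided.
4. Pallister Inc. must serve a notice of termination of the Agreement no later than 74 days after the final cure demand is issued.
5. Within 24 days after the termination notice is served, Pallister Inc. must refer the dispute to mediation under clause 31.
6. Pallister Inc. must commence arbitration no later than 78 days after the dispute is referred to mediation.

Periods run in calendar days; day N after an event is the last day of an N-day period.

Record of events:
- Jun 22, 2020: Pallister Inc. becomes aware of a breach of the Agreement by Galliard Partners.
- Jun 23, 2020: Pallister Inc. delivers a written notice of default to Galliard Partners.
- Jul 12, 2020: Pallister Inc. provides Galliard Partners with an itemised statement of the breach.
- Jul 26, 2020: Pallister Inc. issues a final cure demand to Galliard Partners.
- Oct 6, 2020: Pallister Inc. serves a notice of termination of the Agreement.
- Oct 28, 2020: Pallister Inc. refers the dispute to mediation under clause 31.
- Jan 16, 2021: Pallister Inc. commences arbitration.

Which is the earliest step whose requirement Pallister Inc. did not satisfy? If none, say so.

Step 1 — counting 10 days from Jun 22, 2020 (when the breach is discovered) gives a deadline of Jul 2, 2020; completed Jun 23, 2020, before the deadline.
Step 2 — must wait 17 days from Jun 23, 2020 (when the default notice is delivered), so not before Jul 10, 2020; Jul 12, 2020 is on or after that date.
Step 3 — must wait 12 days from Jul 12, 2020 (when the itemised statement is provided), so not before Jul 24, 2020; Jul 26, 2020 is on or after that date.
Step 4 — counting 74 days from Jul 26, 2020 (when the final cure demand is issued) gives a deadline of Oct 8, 2020; done Oct 6, 2020 — timely.
Step 5 — counting 24 days from Oct 6, 2020 (when the termination notice is served) gives a deadline of Oct 30, 2020; completed Oct 28, 2020, before the deadline.
Step 6 — counting 78 days from Oct 28, 2020 (when the dispute is referred to mediation) gives a deadline of Jan 14, 2021; done Jan 16, 2021 — 2 days late.
The procedure was therefore not followed at step 6.

Step 6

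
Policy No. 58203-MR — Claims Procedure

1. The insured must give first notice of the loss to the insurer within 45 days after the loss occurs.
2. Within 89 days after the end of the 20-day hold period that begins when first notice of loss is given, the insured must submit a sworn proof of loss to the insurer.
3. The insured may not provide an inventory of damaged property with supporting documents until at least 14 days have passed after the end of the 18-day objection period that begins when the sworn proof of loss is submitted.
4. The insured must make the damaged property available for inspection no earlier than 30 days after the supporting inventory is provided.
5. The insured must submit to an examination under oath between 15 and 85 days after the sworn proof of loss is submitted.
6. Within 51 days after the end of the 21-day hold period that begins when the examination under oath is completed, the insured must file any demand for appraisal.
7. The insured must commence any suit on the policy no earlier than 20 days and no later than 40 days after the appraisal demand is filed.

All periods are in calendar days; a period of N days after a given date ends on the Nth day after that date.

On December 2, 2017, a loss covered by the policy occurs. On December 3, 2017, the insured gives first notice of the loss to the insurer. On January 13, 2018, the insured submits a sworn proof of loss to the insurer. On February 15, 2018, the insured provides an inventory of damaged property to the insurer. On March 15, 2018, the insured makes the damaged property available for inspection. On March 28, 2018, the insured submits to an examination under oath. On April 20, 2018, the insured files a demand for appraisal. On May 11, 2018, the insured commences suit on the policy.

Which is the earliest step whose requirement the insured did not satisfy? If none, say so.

Step 4

Step 1 — counting 45 days from December 2, 2017 (when the loss occurs) gives a deadline of January 16, 2018; completed December 3, 2017, before the deadline.
Step 2 — counting 89 days from December 23, 2017 (end of the 20-day hold period, which began when first notice of loss is given on December 3, 2017) gives a deadline of March 22, 2018; completed January 13, 2018, before the deadline.
Step 3 — must wait 14 days from January 31, 2018 (end of the 18-day objection period, which began when the sworn proof of loss is submitted on January 13, 2018), so not before February 14, 2018; done February 15, 2018, after the minimum wait.
Step 4 — must wait 30 days from February 15, 2018 (when the supporting inventory is provided), so not before March 17, 2018; March 15, 2018 is 2 days before the earliest permitted date.
No need to go further; step 4 was not satisfied.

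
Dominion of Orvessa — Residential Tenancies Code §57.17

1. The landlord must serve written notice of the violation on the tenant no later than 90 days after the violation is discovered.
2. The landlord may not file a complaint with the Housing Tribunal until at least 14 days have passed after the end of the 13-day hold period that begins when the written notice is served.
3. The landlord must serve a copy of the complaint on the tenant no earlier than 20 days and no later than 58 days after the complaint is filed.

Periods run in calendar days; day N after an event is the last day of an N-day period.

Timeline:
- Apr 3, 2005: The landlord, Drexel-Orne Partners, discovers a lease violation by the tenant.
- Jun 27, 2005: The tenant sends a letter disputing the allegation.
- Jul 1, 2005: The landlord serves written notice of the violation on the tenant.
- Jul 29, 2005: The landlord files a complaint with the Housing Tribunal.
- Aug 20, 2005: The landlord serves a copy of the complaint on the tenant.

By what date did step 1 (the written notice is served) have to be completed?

Step 1 runs from Apr 3, 2005, when the violation is discovered. 90 days after Apr 3, 2005 is Jul 2, 2005.

Jul 2, 2005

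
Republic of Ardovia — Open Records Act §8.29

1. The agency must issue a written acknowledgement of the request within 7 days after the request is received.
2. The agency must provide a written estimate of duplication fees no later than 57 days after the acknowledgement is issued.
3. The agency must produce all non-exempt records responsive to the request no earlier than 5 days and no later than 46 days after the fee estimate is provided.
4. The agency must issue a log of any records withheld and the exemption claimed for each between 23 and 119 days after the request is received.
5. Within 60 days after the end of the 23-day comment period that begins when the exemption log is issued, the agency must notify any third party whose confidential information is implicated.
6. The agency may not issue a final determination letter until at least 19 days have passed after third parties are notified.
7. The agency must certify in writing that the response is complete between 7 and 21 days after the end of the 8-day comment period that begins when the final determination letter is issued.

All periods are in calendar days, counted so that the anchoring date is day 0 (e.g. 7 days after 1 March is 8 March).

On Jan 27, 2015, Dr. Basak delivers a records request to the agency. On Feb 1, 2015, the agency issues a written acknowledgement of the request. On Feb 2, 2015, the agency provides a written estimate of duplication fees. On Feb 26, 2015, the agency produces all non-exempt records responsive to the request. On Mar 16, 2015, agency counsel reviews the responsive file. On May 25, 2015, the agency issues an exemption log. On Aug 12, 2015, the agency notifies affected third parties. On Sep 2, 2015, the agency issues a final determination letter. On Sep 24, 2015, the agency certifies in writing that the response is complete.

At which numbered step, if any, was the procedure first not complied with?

(1) due by Jan 27, 2015 + 7 days = Feb 3, 2015; completed Feb 1, 2015, before the deadline.
(2) due by Feb 1, 2015 + 57 days = Mar 30, 2015; done Feb 2, 2015 — timely.
(3) the permitted window runs from Feb 2, 2015 + 5 = Feb 7, 2015 to Feb 2, 2015 + 46 = Mar 20, 2015; done Feb 26, 2015, which is between those dates.
(4) the permitted window runs from Jan 27, 2015 + 23 = Feb 19, 2015 to Jan 27, 2015 + 119 = May 26, 2015; done May 25, 2015, which is between those dates.
(5) due by Jun 17, 2015 + 60 days = Aug 16, 2015; Aug 12, 2015 is within that limit.
(6) permitted from Aug 12, 2015 + 19 days = Aug 31, 2015 onward; done Sep 2, 2015, after the minimum wait.
(7) the permitted window runs from Sep 10, 2015 + 7 = Sep 17, 2015 to Sep 10, 2015 + 21 = Oct 1, 2015; done Sep 24, 2015 — within the window.

None — every step was satisfied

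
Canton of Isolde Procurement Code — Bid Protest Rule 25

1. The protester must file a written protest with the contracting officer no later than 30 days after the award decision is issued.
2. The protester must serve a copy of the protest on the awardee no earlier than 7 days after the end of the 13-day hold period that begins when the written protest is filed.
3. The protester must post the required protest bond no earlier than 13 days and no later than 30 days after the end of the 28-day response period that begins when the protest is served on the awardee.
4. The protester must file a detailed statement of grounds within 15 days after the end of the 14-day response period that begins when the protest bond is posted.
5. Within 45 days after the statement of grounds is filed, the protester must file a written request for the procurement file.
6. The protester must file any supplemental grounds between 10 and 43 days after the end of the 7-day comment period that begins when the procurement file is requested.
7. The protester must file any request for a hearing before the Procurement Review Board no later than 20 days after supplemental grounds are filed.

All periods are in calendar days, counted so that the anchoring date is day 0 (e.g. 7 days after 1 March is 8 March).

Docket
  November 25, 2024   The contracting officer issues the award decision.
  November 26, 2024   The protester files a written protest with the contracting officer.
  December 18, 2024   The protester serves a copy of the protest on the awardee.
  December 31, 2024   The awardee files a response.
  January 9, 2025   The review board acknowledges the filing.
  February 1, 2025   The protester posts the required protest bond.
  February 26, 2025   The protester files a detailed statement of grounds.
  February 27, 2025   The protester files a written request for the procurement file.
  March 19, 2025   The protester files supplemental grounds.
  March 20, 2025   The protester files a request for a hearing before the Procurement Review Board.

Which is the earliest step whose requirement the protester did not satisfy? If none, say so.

None — every step was satisfied

Step 1 — counting 30 days from November 25, 2024 (when the award decision is issued) gives a deadline of December 25, 2024; November 26, 2024 is within that limit.
Step 2 — must wait 7 days from December 9, 2024 (end of the 13-day hold period, which began when the written protest is filed on November 26, 2024), so not before December 16, 2024; done December 18, 2024, after the minimum wait.
Step 3 — 13 and 30 days from January 15, 2025 (end of the 28-day response period, which began when the protest is served on the awardee on December 18, 2024) are January 28, 2025 and February 14, 2025 respectively; done February 1, 2025 — within the window.
Step 4 — counting 15 days from February 15, 2025 (end of the 14-day response period, which began when the protest bond is posted on February 1, 2025) gives a deadline of March 2, 2025; done February 26, 2025 — timely.
Step 5 — counting 45 days from February 26, 2025 (when the statement of grounds is filed) gives a deadline of April 12, 2025; February 27, 2025 is within that limit.
Step 6 — 10 and 43 days from March 6, 2025 (end of the 7-day comment period, which began when the procurement file is requested on February 27, 2025) are March 16, 2025 and April 18, 2025 respectively; done March 19, 2025, which is between those dates.
Step 7 — counting 20 days from March 19, 2025 (when supplemental grounds are filed) gives a deadline of April 8, 2025; done March 20, 2025 — timely.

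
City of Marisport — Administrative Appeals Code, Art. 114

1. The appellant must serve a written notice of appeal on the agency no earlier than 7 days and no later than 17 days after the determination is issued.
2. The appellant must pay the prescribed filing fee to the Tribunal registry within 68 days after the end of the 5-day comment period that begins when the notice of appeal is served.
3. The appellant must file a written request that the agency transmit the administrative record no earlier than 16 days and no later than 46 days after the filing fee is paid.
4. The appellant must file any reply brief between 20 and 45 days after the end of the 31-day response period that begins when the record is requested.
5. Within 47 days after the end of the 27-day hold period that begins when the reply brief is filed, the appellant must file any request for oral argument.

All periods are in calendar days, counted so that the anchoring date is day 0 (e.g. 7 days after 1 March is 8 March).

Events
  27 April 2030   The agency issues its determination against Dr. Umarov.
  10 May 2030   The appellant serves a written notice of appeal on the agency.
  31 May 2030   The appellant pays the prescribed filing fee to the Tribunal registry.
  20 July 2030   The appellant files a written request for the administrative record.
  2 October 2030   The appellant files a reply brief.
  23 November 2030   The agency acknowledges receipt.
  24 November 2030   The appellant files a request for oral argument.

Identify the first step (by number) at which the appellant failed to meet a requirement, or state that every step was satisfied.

(1) the permitted window runs from 27 April 2030 + 7 = 4 May 2030 to 27 April 2030 + 17 = 14 May 2030; done 10 May 2030 — within the window.
(2) due by 15 May 2030 + 68 days = 22 July 2030; done 31 May 2030 — timely.
(3) the permitted window runs from 31 May 2030 + 16 = 16 June 2030 to 31 May 2030 + 46 = 16 July 2030; 20 July 2030 is 4 days past the end of the window.

Step 3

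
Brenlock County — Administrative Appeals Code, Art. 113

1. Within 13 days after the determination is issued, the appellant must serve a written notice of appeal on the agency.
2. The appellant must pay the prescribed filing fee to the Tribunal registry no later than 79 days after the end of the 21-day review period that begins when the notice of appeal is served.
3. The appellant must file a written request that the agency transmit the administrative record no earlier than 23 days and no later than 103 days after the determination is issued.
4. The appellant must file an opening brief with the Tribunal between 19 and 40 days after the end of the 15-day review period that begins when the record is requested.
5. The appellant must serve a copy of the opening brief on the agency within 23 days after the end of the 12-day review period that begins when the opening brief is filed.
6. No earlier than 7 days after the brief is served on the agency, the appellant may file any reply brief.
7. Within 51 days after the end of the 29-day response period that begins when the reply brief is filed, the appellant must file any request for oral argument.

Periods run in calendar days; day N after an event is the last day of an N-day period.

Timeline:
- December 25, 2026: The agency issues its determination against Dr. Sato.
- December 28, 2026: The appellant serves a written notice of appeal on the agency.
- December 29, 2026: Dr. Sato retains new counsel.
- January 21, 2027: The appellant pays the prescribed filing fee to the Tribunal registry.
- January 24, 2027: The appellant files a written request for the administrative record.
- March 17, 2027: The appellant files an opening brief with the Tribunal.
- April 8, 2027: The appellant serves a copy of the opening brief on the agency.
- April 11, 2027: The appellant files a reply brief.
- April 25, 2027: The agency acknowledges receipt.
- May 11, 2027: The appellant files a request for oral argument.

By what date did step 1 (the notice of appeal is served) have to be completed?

Step 1 runs from December 25, 2026, when the determination is issued. 13 days after December 25, 2026 is January 7, 2027.

January 7, 2027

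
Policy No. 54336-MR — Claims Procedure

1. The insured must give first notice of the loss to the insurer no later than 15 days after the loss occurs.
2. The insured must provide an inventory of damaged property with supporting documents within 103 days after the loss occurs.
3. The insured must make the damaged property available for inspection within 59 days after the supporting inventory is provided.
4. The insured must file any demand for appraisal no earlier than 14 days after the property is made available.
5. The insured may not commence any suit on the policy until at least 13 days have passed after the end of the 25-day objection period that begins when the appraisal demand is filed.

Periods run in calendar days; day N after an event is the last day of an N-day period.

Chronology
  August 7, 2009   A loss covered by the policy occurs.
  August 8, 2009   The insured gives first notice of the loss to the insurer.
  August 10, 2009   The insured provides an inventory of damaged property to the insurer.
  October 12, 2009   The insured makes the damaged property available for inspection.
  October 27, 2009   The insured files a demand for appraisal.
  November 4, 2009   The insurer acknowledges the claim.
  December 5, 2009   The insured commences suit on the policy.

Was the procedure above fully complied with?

Step 1: 15 days after August 7, 2009 (when the loss occurs) is August 22, 2009; August 8, 2009 is within that limit.
Step 2: 103 days after August 7, 2009 (when the loss occurs) is November 18, 2009; done August 10, 2009 — timely.
Step 3: 59 days after August 10, 2009 (when the supporting inventory is provided) is October 8, 2009; done October 12, 2009 — 4 days late.
The procedure was therefore not followed at step 3.

No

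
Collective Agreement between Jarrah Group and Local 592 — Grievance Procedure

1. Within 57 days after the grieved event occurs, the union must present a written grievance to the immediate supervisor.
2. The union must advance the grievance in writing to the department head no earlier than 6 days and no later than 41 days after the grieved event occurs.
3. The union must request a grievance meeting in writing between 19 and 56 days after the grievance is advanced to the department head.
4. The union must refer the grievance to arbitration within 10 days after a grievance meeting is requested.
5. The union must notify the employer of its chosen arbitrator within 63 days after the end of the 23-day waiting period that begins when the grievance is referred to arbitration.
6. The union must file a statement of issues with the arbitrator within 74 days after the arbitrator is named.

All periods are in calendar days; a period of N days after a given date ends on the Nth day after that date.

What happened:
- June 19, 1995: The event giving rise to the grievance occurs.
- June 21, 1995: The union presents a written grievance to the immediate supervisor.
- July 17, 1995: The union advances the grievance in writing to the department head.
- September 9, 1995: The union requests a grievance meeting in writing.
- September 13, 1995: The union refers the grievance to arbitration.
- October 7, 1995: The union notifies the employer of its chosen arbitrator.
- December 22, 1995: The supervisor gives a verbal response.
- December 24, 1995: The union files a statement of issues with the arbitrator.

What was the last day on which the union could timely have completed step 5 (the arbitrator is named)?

The grievance is referred to arbitration on September 13, 1995; the 23-day waiting period therefore ends October 6, 1995, and step 5 runs from that date. 63 days after October 6, 1995 is December 8, 1995.

December 8, 1995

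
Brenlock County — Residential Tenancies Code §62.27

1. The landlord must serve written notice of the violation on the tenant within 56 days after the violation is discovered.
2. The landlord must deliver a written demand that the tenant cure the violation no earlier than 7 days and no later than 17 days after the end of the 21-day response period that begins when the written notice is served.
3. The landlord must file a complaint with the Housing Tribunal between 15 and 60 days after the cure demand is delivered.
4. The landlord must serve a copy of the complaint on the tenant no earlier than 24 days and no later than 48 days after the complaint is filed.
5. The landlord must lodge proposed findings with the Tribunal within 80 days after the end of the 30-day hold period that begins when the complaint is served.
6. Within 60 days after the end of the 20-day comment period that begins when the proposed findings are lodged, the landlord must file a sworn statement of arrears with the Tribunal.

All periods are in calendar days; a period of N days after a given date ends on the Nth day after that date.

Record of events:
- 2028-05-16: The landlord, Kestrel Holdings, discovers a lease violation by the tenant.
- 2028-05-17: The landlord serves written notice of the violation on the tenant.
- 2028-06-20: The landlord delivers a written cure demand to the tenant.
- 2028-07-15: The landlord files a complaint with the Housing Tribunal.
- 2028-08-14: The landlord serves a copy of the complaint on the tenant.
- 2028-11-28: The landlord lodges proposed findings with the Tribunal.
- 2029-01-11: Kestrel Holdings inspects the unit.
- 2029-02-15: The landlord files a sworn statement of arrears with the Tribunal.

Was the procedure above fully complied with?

Step 1 — counting 56 days from 2028-05-16 (when the violation is discovered) gives a deadline of 2028-07-11; completed 2028-05-17, before the deadline.
Step 2 — 7 and 17 days from 2028-06-07 (end of the 21-day response period, which began when the written notice is served on 2028-05-17) are 2028-06-14 and 2028-06-24 respectively; done 2028-06-20 — within the window.
Step 3 — 15 and 60 days from 2028-06-20 (when the cure demand is delivered) are 2028-07-05 and 2028-08-19 respectively; done 2028-07-15 — within the window.
Step 4 — 24 and 48 days from 2028-07-15 (when the complaint is filed) are 2028-08-08 and 2028-09-01 respectively; done 2028-08-14, which is between those dates.
Step 5 — counting 80 days from 2028-09-13 (end of the 30-day hold period, which began when the complaint is served on 2028-08-14) gives a deadline of 2028-12-02; 2028-11-28 is within that limit.
Step 6 — counting 60 days from 2028-12-18 (end of the 20-day comment period, which began when the proposed findings are lodged on 2028-11-28) gives a deadline of 2029-02-16; 2029-02-15 is within that limit.

Yes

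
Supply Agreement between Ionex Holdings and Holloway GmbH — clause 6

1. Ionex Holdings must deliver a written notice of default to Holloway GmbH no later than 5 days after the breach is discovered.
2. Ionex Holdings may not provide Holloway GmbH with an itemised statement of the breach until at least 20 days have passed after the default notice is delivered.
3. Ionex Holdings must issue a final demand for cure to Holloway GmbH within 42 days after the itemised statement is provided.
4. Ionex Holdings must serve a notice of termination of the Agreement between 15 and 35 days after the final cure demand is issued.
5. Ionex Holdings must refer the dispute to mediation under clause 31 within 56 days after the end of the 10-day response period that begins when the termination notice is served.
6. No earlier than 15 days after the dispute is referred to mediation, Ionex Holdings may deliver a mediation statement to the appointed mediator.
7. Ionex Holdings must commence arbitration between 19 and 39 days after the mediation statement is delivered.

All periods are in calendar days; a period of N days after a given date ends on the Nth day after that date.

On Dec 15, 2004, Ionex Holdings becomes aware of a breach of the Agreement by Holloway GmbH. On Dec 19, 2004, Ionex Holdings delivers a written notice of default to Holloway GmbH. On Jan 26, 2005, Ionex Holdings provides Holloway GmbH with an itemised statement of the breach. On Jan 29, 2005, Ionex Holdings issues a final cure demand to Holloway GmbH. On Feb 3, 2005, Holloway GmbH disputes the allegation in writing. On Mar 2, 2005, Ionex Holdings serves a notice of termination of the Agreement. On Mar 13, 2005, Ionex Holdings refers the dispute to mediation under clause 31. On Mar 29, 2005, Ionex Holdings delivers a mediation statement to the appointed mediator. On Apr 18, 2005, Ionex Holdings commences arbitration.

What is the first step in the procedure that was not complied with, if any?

None — every step was satisfied

Step 1 — counting 5 days from Dec 15, 2004 (when the breach is discovered) gives a deadline of Dec 20, 2004; done Dec 19, 2004 — timely.
Step 2 — must wait 20 days from Dec 19, 2004 (when the default notice is delivered), so not before Jan 8, 2005; Jan 26, 2005 is on or after that date.
Step 3 — counting 42 days from Jan 26, 2005 (when the itemised statement is provided) gives a deadline of Mar 9, 2005; done Jan 29, 2005 — timely.
Step 4 — 15 and 35 days from Jan 29, 2005 (when the final cure demand is issued) are Feb 13, 2005 and Mar 5, 2005 respectively; done Mar 2, 2005 — within the window.
Step 5 — counting 56 days from Mar 12, 2005 (end of the 10-day response period, which began when the termination notice is served on Mar 2, 2005) gives a deadline of May 7, 2005; Mar 13, 2005 is within that limit.
Step 6 — must wait 15 days from Mar 13, 2005 (when the dispute is referred to mediation), so not before Mar 28, 2005; done Mar 29, 2005, after the minimum wait.
Step 7 — 19 and 39 days from Mar 29, 2005 (when the mediation statement is delivered) are Apr 17, 2005 and May 7, 2005 respectively; Apr 18, 2005 falls inside that range.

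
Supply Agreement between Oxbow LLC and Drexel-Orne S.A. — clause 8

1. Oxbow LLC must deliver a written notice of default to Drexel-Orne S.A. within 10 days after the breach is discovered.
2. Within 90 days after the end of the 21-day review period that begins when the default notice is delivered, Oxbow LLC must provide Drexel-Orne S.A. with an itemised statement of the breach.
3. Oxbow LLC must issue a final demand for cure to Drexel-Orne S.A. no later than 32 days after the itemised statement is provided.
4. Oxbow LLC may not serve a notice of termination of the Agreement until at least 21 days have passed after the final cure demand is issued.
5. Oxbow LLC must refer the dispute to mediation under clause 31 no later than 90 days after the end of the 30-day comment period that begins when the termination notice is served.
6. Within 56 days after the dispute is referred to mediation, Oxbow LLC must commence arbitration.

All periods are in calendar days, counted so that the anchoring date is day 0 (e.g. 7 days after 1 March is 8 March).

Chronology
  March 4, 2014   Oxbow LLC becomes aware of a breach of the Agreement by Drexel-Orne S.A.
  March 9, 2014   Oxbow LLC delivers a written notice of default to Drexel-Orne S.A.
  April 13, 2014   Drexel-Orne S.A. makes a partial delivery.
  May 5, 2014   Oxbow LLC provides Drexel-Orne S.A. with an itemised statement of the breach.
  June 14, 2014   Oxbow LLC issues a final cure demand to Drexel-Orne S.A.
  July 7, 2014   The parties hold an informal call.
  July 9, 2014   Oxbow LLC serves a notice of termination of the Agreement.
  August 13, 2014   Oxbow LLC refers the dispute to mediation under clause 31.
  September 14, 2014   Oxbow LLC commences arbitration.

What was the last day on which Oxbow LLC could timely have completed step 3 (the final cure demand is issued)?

June 6, 2014

Step 3 runs from May 5, 2014, when the itemised statement is provided. 32 days after May 5, 2014 is June 6, 2014.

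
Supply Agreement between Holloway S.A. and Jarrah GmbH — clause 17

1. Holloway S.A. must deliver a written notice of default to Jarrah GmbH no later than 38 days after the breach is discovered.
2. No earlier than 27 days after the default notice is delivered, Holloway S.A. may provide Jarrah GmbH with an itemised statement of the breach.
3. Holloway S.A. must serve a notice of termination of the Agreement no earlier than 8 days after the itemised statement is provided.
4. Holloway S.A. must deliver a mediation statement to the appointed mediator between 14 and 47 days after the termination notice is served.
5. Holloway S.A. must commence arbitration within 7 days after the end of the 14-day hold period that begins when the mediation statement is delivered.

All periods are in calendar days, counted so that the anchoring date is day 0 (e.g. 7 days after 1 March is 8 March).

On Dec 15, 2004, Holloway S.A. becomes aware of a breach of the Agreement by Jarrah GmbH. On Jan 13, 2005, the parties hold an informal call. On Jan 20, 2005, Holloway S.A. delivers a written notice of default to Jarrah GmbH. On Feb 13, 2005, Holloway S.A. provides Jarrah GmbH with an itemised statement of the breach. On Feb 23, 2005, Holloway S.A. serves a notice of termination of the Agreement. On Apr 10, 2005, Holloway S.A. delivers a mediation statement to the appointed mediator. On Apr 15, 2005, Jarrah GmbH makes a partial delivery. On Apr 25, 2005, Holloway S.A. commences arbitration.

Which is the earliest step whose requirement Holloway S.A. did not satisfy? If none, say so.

Step 2

Step 1: 38 days after Dec 15, 2004 (when the breach is discovered) is Jan 22, 2005; done Jan 20, 2005 — timely.
Step 2: the earliest permitted date is 27 days after Jan 20, 2005 (when the default notice is delivered), i.e. Feb 16, 2005; Feb 13, 2005 is 3 days before the earliest permitted date.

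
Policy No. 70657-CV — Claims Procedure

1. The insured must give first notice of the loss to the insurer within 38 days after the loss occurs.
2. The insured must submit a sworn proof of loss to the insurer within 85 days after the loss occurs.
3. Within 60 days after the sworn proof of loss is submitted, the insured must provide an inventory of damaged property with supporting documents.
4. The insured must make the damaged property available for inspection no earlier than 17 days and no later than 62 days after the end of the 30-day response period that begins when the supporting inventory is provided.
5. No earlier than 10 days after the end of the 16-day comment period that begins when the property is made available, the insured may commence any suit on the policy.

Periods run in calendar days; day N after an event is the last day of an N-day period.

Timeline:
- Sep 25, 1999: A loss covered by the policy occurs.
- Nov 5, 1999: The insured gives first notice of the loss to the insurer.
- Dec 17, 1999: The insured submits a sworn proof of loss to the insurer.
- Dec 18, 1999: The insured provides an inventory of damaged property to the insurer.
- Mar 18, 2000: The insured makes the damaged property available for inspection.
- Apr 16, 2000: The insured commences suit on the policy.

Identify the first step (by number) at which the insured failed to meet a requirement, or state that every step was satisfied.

Step 1

Step 1: 38 days after Sep 25, 1999 (when the loss occurs) is Nov 2, 1999; not done until Nov 5, 1999, 3 days after the deadline.
No need to go further; step 1 was not satisfied.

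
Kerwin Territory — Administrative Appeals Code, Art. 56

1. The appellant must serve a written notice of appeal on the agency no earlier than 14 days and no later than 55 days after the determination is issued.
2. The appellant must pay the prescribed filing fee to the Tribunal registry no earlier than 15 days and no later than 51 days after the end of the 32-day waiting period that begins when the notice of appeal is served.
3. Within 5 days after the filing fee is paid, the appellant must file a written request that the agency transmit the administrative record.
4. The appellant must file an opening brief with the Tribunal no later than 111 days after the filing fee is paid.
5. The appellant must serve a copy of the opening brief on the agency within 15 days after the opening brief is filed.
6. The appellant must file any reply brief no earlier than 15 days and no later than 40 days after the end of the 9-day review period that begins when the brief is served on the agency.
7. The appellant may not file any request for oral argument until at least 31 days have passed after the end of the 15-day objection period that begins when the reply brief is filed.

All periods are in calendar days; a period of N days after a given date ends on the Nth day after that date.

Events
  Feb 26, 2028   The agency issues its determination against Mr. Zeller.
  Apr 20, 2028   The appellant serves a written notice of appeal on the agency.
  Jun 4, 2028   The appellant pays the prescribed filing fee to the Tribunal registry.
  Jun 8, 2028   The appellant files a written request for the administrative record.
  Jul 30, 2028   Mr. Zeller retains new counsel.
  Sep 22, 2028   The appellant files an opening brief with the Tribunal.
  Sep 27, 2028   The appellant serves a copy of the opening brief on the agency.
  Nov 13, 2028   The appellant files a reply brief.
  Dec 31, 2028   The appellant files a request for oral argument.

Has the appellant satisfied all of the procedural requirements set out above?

No

Step 1 — 14 and 55 days from Feb 26, 2028 (when the determination is issued) are Mar 11, 2028 and Apr 21, 2028 respectively; done Apr 20, 2028, which is between those dates.
Step 2 — 15 and 51 days from May 22, 2028 (end of the 32-day waiting period, which began when the notice of appeal is served on Apr 20, 2028) are Jun 6, 2028 and Jul 12, 2028 respectively; Jun 4, 2028 is 2 days too early.
No need to go further; step 2 was not satisfied.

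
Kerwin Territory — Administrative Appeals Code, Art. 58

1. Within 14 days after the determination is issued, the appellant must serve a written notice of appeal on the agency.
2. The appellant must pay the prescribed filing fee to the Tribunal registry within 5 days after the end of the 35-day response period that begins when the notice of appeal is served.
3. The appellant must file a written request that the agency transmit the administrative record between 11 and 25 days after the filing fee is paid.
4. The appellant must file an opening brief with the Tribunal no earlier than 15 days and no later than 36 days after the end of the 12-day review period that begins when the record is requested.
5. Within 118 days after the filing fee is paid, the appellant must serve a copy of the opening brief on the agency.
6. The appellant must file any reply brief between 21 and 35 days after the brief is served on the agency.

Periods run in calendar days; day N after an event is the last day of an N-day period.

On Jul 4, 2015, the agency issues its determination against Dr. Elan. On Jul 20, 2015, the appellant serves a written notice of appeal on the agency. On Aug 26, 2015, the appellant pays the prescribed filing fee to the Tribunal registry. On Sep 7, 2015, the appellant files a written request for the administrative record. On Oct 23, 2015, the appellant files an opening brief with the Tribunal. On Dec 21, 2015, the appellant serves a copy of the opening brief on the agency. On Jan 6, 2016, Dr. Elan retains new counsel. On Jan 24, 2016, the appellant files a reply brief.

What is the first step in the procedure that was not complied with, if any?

Step 1

Step 1 — counting 14 days from Jul 4, 2015 (when the determination is issued) gives a deadline of Jul 18, 2015; done Jul 20, 2015 — 2 days late.
That is the first point of non-compliance.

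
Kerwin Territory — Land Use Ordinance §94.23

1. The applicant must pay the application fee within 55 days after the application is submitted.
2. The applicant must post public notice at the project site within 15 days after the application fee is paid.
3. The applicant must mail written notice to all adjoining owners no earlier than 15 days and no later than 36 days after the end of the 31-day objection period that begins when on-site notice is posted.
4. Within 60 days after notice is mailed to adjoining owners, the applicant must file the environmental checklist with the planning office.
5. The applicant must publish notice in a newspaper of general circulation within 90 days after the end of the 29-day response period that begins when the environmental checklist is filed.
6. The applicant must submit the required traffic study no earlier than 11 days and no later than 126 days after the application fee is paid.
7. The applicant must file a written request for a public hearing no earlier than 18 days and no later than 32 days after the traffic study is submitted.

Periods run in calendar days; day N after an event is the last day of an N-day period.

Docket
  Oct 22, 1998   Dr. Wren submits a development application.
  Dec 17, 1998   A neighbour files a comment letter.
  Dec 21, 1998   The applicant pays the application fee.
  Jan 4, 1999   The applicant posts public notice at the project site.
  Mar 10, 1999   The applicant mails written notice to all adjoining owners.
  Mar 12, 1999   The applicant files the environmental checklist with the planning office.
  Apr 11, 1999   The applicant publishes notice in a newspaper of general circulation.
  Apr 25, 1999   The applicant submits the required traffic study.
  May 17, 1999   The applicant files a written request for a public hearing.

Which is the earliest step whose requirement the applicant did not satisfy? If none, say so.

Step 1

Step 1 — counting 55 days from Oct 22, 1998 (when the application is submitted) gives a deadline of Dec 16, 1998; Dec 21, 1998 misses that deadline by 5 days.
That is the first point of non-compliance.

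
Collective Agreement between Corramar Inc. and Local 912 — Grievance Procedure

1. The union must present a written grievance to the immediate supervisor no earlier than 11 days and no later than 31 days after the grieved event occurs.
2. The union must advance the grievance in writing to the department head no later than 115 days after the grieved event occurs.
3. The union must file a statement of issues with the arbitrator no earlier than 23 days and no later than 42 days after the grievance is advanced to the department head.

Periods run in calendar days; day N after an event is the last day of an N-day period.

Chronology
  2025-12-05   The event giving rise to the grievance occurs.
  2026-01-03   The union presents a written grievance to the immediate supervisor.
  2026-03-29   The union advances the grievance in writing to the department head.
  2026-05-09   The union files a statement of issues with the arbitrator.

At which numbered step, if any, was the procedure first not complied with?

(1) the permitted window runs from 2025-12-05 + 11 = 2025-12-16 to 2025-12-05 + 31 = 2026-01-05; done 2026-01-03 — within the window.
(2) due by 2025-12-05 + 115 days = 2026-03-30; 2026-03-29 is within that limit.
(3) the permitted window runs from 2026-03-29 + 23 = 2026-04-21 to 2026-03-29 + 42 = 2026-05-10; 2026-05-09 falls inside that range.

None — every step was satisfied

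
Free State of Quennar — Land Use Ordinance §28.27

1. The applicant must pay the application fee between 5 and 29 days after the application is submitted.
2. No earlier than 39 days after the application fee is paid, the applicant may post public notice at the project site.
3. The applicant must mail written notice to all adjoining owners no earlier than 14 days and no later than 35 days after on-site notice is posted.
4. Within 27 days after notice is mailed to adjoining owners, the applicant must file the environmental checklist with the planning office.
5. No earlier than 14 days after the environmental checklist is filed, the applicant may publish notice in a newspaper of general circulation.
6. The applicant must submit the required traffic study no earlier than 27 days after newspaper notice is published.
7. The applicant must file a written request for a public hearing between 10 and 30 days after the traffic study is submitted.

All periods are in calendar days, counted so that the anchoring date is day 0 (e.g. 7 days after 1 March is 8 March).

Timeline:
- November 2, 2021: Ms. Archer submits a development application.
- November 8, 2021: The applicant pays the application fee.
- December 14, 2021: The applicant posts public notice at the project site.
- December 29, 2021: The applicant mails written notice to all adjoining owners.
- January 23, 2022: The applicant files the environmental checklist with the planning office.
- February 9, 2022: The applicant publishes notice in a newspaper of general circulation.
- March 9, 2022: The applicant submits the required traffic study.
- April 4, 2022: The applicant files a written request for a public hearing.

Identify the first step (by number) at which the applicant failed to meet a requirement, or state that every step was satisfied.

(1) the permitted window runs from November 2, 2021 + 5 = November 7, 2021 to November 2, 2021 + 29 = December 1, 2021; done November 8, 2021 — within the window.
(2) permitted from November 8, 2021 + 39 days = December 17, 2021 onward; acted on December 14, 2021, 3 days prematurely.

Step 2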